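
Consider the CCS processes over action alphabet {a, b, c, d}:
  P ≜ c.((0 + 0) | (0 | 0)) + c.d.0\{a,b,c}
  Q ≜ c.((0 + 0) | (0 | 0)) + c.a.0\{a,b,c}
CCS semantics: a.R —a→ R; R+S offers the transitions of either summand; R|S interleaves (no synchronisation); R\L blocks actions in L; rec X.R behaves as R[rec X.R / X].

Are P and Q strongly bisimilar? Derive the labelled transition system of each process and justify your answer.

NO

LTS(P): 4 reachable states
  p0 = c.((0 + 0) | (0 | 0)) + c.d.0\{a,b,c} has moves =c=> p1, =c=> p2
  p1 = (0 + 0) | (0 | 0) has moves ∅
  p2 = d.0\{a,b,c} has moves =d=> p3
  p3 = 0\{a,b,c} has moves ∅
LTS(Q): 4 reachable states
  q0 = c.((0 + 0) | (0 | 0)) + c.a.0\{a,b,c} has moves =c=> q1, =c=> q2
  q1 = (0 + 0) | (0 | 0) has moves ∅
  q2 = a.0\{a,b,c} has moves =a=> q3
  q3 = 0\{a,b,c} has moves ∅
Partition-refinement fixed point:
  B0 = {p0}
  B1 = {p1, p3, q1, q3}
  B2 = {p2}
  B3 = {q0}
  B4 = {q2}
p0 ∈ B0, q0 ∈ B3 → different blocks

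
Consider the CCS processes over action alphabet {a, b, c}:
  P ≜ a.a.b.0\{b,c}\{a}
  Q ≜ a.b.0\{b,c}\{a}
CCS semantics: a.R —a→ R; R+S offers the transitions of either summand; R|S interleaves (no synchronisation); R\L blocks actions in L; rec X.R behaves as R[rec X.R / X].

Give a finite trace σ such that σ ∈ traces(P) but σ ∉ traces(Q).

Reachable graph of P (4 states):
  u0 = a.a.b.0\{b,c}\{a} has moves --a--▸ u1
  u1 = a.b.0\{b,c}\{a} has moves --a--▸ u2
  u2 = b.0\{b,c}\{a} has moves --b--▸ u3
  u3 = 0\{b,c}\{a} has moves stopped
Reachable graph of Q (3 states):
  v0 = a.b.0\{b,c}\{a} has moves --a--▸ v1
  v1 = b.0\{b,c}\{a} has moves --b--▸ v2
  v2 = 0\{b,c}\{a} has moves stopped
Executing aa from P (initial set {u0}):
  [1] a ⇒ {u1}
  [2] a ⇒ {u2}
  — P admits the full trace.
Executing aa from Q (initial set {v0}):
  [1] a ⇒ {v1}
  [2] a ⇒ no successor for Q

aa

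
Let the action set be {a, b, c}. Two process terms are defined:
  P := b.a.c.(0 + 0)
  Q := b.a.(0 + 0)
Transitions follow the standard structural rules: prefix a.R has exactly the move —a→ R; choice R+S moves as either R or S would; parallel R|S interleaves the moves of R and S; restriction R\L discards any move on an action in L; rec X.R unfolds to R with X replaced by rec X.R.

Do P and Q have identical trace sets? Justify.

traces(P) ≠ traces(Q) — witness ⟨bac⟩

Reachable graph of P (4 states):
  s0 = b.a.c.(0 + 0) | ··b··> s1
  s1 = a.c.(0 + 0) | ··a··> s2
  s2 = c.(0 + 0) | ··c··> s3
  s3 = 0 + 0 | ·
Reachable graph of Q (3 states):
  t0 = b.a.(0 + 0) | ··b··> t1
  t1 = a.(0 + 0) | ··a··> t2
  t2 = 0 + 0 | ·
Executing bac from P (initial set {s0}):
  after b @ step 1: {s1}
  after a @ step 2: {s2}
  after c @ step 3: {s3}
  ✓ P
Executing bac from Q (initial set {t0}):
  after b @ step 1: {t1}
  after a @ step 2: {t2}
  after c @ step 3: no successor for Q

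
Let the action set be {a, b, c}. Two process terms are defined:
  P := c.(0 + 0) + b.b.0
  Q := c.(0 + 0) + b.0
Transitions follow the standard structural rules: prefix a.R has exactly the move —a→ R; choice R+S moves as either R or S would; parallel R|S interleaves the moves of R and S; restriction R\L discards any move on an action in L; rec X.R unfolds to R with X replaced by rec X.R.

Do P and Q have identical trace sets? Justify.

LTS(P): 4 reachable states
  p0 = c.(0 + 0) + b.b.0 | —b→ p1, —c→ p2
  p1 = b.0 | —b→ p3
  p2 = 0 + 0 | (no moves)
  p3 = 0 | (no moves)
LTS(Q): 3 reachable states
  q0 = c.(0 + 0) + b.0 | —b→ q1, —c→ q2
  q1 = 0 | (no moves)
  q2 = 0 + 0 | (no moves)
Executing bb from P (initial set {p0}):
  step 1 (b): {p1}
  step 2 (b): {p3}
  ✓ P
Executing bb from Q (initial set {q0}):
  step 1 (b): {q1}
  step 2 (b): ∅ (Q stuck)

NO — witness ⟨bb⟩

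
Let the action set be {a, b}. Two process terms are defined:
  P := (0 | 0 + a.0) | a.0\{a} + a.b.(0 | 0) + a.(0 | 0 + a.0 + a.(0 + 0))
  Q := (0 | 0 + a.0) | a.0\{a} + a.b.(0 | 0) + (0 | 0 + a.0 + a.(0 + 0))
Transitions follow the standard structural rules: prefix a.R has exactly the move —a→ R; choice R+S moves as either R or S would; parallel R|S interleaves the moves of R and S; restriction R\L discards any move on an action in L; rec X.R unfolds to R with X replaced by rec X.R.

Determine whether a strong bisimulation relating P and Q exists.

LTS(P): 9 reachable states
  s0 = (0 | 0 + a.0) | a.0\{a} + a.b.(0 | 0) + a.(0 | 0 + a.0 + a.(0 + 0)) | —a→ s1, —a→ s2, —a→ s3, —a→ s4
  s1 = (0 | 0 + a.0) | 0\{a} | —a→ s5
  s2 = 0 | 0 + a.0 + a.(0 + 0) | —a→ s6, —a→ s7
  s3 = 0 | a.0\{a} | —a→ s5
  s4 = b.(0 | 0) | —b→ s8
  s5 = 0 | 0\{a} | ·
  s6 = 0 | ·
  s7 = 0 + 0 | ·
  s8 = 0 | 0 | ·
LTS(Q): 8 reachable states
  t0 = (0 | 0 + a.0) | a.0\{a} + a.b.(0 | 0) + (0 | 0 + a.0 + a.(0 + 0)) | —a→ t1, —a→ t2, —a→ t3, —a→ t4, —a→ t5
  t1 = (0 | 0 + a.0) | 0\{a} | —a→ t6
  t2 = 0 | ·
  t3 = 0 + 0 | ·
  t4 = 0 | a.0\{a} | —a→ t6
  t5 = b.(0 | 0) | —b→ t7
  t6 = 0 | 0\{a} | ·
  t7 = 0 | 0 | ·
Coarsest stable partition (strong bisimilarity classes):
  B0 = {s0}
  B1 = {s1, s2, s3, t1, t4}
  B2 = {s5, s6, s7, s8, t2, t3, t6, t7}
  B3 = {s4, t5}
  B4 = {t0}
s0 ∈ B0, t0 ∈ B4 → different blocks

not bisimilar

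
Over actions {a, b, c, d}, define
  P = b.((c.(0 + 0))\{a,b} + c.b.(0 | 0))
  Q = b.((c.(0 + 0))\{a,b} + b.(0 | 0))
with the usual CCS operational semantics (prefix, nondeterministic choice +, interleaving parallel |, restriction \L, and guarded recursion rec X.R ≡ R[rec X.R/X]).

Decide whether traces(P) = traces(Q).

Reachable graph of P (5 states):
  m0 = b.((c.(0 + 0))\{a,b} + c.b.(0 | 0)) | --b--▸ m1
  m1 = (c.(0 + 0))\{a,b} + c.b.(0 | 0) | --c--▸ m2, --c--▸ m3
  m2 = (0 + 0)\{a,b} | (no moves)
  m3 = b.(0 | 0) | --b--▸ m4
  m4 = 0 | 0 | (no moves)
Reachable graph of Q (4 states):
  n0 = b.((c.(0 + 0))\{a,b} + b.(0 | 0)) | --b--▸ n1
  n1 = (c.(0 + 0))\{a,b} + b.(0 | 0) | --b--▸ n2, --c--▸ n3
  n2 = 0 | 0 | (no moves)
  n3 = (0 + 0)\{a,b} | (no moves)
Run σ = ⟨bcb⟩ on P: start {m0}
  after b @ step 1: {m1}
  after c @ step 2: {m2, m3}
  after b @ step 3: {m4}
  ✓ P
Run σ = ⟨bcb⟩ on Q: start {n0}
  after b @ step 1: {n1}
  after c @ step 2: {n3}
  after b @ step 3: ∅  — Q cannot continue

NO — witness ⟨bcb⟩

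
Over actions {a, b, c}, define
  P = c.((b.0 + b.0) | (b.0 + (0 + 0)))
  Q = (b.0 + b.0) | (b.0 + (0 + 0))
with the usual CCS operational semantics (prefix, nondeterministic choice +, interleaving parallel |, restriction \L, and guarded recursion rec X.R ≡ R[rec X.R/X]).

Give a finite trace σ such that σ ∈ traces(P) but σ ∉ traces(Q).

c

Reachable graph of P (5 states):
  u0 = c.((b.0 + b.0) | (b.0 + (0 + 0))) ⊢ ··c··> u1
  u1 = (b.0 + b.0) | (b.0 + (0 + 0)) ⊢ ··b··> u2, ··b··> u3
  u2 = (b.0 + b.0) | 0 ⊢ ··b··> u4
  u3 = 0 | (b.0 + (0 + 0)) ⊢ ··b··> u4
  u4 = 0 | 0 ⊢ ∅
Reachable graph of Q (4 states):
  v0 = (b.0 + b.0) | (b.0 + (0 + 0)) ⊢ ··b··> v1, ··b··> v2
  v1 = (b.0 + b.0) | 0 ⊢ ··b··> v3
  v2 = 0 | (b.0 + (0 + 0)) ⊢ ··b··> v3
  v3 = 0 | 0 ⊢ ∅
Executing c from P (initial set {u0}):
  [1] c ⇒ {u1}
  ✓ P
Executing c from Q (initial set {v0}):
  [1] c ⇒ no successor for Q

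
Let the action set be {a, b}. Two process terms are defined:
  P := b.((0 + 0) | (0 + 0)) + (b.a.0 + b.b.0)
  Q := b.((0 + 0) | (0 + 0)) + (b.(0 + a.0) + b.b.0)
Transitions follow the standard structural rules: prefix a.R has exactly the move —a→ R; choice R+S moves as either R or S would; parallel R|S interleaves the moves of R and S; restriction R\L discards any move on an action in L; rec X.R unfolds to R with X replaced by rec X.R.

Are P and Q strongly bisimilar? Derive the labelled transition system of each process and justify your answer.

LTS(P): 5 reachable states
  m0 = b.((0 + 0) | (0 + 0)) + (b.a.0 + b.b.0) → —b→ m1, —b→ m2, —b→ m3
  m1 = (0 + 0) | (0 + 0) → (no moves)
  m2 = a.0 → —a→ m4
  m3 = b.0 → —b→ m4
  m4 = 0 → (no moves)
LTS(Q): 5 reachable states
  n0 = b.((0 + 0) | (0 + 0)) + (b.(0 + a.0) + b.b.0) → —b→ n1, —b→ n2, —b→ n3
  n1 = (0 + 0) | (0 + 0) → (no moves)
  n2 = 0 + a.0 → —a→ n4
  n3 = b.0 → —b→ n4
  n4 = 0 → (no moves)
Bisimilarity quotient blocks:
  B0 = {m0, n0}
  B1 = {m2, n2}
  B2 = {m1, m4, n1, n4}
  B3 = {m3, n3}
m0 ∈ B0, n0 ∈ B0 → same block

P ~ Q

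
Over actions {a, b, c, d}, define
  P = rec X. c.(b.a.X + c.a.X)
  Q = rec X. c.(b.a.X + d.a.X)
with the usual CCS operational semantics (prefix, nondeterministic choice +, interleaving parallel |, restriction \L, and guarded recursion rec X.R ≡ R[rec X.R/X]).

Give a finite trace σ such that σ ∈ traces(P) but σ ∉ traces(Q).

cc

Reachable graph of P (3 states):
  s0 = rec X. c.(b.a.X + c.a.X) → =c=> s1
  s1 = b.a.(rec X. c.(b.a.X + c.a.X)) + c.a.(rec X. c.(b.a.X + c.a.X)) → =b=> s2, =c=> s2
  s2 = a.(rec X. c.(b.a.X + c.a.X)) → =a=> s0
Reachable graph of Q (3 states):
  t0 = rec X. c.(b.a.X + d.a.X) → =c=> t1
  t1 = b.a.(rec X. c.(b.a.X + d.a.X)) + d.a.(rec X. c.(b.a.X + d.a.X)) → =b=> t2, =d=> t2
  t2 = a.(rec X. c.(b.a.X + d.a.X)) → =a=> t0
Executing cc from P (initial set {s0}):
  after c @ step 1: {s1}
  after c @ step 2: {s2}
  ✓ P
Executing cc from Q (initial set {t0}):
  after c @ step 1: {t1}
  after c @ step 2: no successor for Q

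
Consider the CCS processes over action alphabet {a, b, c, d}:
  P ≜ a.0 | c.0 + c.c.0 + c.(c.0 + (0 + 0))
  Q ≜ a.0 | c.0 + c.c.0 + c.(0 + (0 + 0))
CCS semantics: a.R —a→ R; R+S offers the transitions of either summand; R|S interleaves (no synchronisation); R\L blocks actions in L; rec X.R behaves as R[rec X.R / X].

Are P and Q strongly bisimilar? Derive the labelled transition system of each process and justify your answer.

NO

LTS(P): 7 reachable states
  s0 = a.0 | c.0 + c.c.0 + c.(c.0 + (0 + 0)) | —a→ s1, —c→ s2, —c→ s3, —c→ s4
  s1 = 0 | c.0 | —c→ s5
  s2 = a.0 | 0 | —a→ s5
  s3 = c.0 | —c→ s6
  s4 = c.0 + (0 + 0) | —c→ s6
  s5 = 0 | 0 | ∅
  s6 = 0 | ∅
LTS(Q): 7 reachable states
  t0 = a.0 | c.0 + c.c.0 + c.(0 + (0 + 0)) | —a→ t1, —c→ t2, —c→ t3, —c→ t4
  t1 = 0 | c.0 | —c→ t5
  t2 = 0 + (0 + 0) | ∅
  t3 = a.0 | 0 | —a→ t5
  t4 = c.0 | —c→ t6
  t5 = 0 | 0 | ∅
  t6 = 0 | ∅
Coarsest stable partition (strong bisimilarity classes):
  B0 = {s0}
  B1 = {s1, s3, s4, t1, t4}
  B2 = {s5, s6, t2, t5, t6}
  B3 = {s2, t3}
  B4 = {t0}
s0 ∈ B0, t0 ∈ B4 → different blocks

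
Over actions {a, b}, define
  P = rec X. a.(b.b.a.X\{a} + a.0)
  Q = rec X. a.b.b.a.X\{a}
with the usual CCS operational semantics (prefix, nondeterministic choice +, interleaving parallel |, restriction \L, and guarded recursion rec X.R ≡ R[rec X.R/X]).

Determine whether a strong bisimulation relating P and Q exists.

Reachable graph of P (6 states):
  u0 = rec X. a.(b.b.a.X\{a} + a.0) ⊢ —a→ u1
  u1 = b.b.a.(rec X. a.(b.b.a.X\{a} + a.0))\{a} + a.0 ⊢ —a→ u2, —b→ u3
  u2 = 0 ⊢ (no moves)
  u3 = b.a.(rec X. a.(b.b.a.X\{a} + a.0))\{a} ⊢ —b→ u4
  u4 = a.(rec X. a.(b.b.a.X\{a} + a.0))\{a} ⊢ —a→ u5
  u5 = (rec X. a.(b.b.a.X\{a} + a.0))\{a} ⊢ (no moves)
Reachable graph of Q (5 states):
  v0 = rec X. a.b.b.a.X\{a} ⊢ —a→ v1
  v1 = b.b.a.(rec X. a.b.b.a.X\{a})\{a} ⊢ —b→ v2
  v2 = b.a.(rec X. a.b.b.a.X\{a})\{a} ⊢ —b→ v3
  v3 = a.(rec X. a.b.b.a.X\{a})\{a} ⊢ —a→ v4
  v4 = (rec X. a.b.b.a.X\{a})\{a} ⊢ (no moves)
Partition-refinement fixed point:
  B0 = {u0}
  B1 = {u1}
  B2 = {u2, u5, v4}
  B3 = {u3, v2}
  B4 = {u4, v3}
  B5 = {v0}
  B6 = {v1}
u0 ∈ B0, v0 ∈ B5 → different blocks

not bisimilar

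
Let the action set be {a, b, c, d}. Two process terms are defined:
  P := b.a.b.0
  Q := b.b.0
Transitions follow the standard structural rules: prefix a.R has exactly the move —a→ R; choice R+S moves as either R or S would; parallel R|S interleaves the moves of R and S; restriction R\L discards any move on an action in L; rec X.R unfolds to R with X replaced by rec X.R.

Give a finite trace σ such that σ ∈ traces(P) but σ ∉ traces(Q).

ba

P's transition system — 4 states:
  s0 = b.a.b.0 → ··b··> s1
  s1 = a.b.0 → ··a··> s2
  s2 = b.0 → ··b··> s3
  s3 = 0 → ∅
Q's transition system — 3 states:
  t0 = b.b.0 → ··b··> t1
  t1 = b.0 → ··b··> t2
  t2 = 0 → ∅
Executing ba from P (initial set {s0}):
  step 1 (b): {s1}
  step 2 (a): {s2}
  P completes σ.
Executing ba from Q (initial set {t0}):
  step 1 (b): {t1}
  step 2 (a): ∅ (Q stuck)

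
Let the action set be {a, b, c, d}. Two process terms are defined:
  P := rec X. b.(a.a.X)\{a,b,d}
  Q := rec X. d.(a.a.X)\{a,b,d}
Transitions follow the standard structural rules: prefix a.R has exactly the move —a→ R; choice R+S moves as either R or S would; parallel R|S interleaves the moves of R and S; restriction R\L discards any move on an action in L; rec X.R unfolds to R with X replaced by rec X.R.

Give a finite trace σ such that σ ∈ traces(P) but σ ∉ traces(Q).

LTS(P): 2 reachable states
  p0 = rec X. b.(a.a.X)\{a,b,d} → ··b··> p1
  p1 = (a.a.(rec X. b.(a.a.X)\{a,b,d}))\{a,b,d} → (no moves)
LTS(Q): 2 reachable states
  q0 = rec X. d.(a.a.X)\{a,b,d} → ··d··> q1
  q1 = (a.a.(rec X. d.(a.a.X)\{a,b,d}))\{a,b,d} → (no moves)
Executing b from P (initial set {p0}):
  step 1 (b): {p1}
  P completes σ.
Executing b from Q (initial set {q0}):
  step 1 (b): ∅  — Q cannot continue

b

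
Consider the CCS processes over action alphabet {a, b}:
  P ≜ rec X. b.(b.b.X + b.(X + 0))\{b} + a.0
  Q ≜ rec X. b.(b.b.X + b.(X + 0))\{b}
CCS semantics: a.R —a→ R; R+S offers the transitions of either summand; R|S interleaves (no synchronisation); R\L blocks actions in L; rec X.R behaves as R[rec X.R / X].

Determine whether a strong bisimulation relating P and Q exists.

not bisimilar

LTS(P): 3 reachable states
  u0 = rec X. b.(b.b.X + b.(X + 0))\{b} + a.0 | =a=> u1, =b=> u2
  u1 = 0 | ·
  u2 = (b.b.(rec X. b.(b.b.X + b.(X + 0))\{b} + a.0) + b.((rec X. b.(b.b.X + b.(X + 0))\{b} + a.0) + 0))\{b} | ·
LTS(Q): 2 reachable states
  v0 = rec X. b.(b.b.X + b.(X + 0))\{b} | =b=> v1
  v1 = (b.b.(rec X. b.(b.b.X + b.(X + 0))\{b}) + b.((rec X. b.(b.b.X + b.(X + 0))\{b}) + 0))\{b} | ·
Bisimilarity quotient blocks:
  B0 = {u0}
  B1 = {u1, u2, v1}
  B2 = {v0}
u0 ∈ B0, v0 ∈ B2 → different blocks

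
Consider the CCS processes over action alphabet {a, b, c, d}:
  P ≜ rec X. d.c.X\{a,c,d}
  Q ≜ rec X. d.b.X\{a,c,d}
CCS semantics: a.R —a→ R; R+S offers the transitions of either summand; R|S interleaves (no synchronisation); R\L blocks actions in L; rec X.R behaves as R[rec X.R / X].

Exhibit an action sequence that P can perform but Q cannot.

LTS(P): 3 reachable states
  s0 = rec X. d.c.X\{a,c,d} has moves —d→ s1
  s1 = c.(rec X. d.c.X\{a,c,d})\{a,c,d} has moves —c→ s2
  s2 = (rec X. d.c.X\{a,c,d})\{a,c,d} has moves stopped
LTS(Q): 3 reachable states
  t0 = rec X. d.b.X\{a,c,d} has moves —d→ t1
  t1 = b.(rec X. d.b.X\{a,c,d})\{a,c,d} has moves —b→ t2
  t2 = (rec X. d.b.X\{a,c,d})\{a,c,d} has moves stopped
Trace ⟨dc⟩ through P, begin at {s0}:
  step 1 (d): {s1}
  step 2 (c): {s2}
  P completes σ.
Trace ⟨dc⟩ through Q, begin at {t0}:
  step 1 (d): {t1}
  step 2 (c): ∅ (Q stuck)

dc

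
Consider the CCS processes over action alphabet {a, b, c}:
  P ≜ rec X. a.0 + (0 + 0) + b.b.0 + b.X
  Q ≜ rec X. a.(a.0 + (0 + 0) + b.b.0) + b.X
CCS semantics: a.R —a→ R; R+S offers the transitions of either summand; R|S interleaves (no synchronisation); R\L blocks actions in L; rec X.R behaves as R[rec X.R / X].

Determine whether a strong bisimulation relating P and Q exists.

not bisimilar

Reachable graph of P (3 states):
  s0 = rec X. a.0 + (0 + 0) + b.b.0 + b.X ⊢ =a=> s1, =b=> s0, =b=> s2
  s1 = 0 ⊢ (no moves)
  s2 = b.0 ⊢ =b=> s1
Reachable graph of Q (4 states):
  t0 = rec X. a.(a.0 + (0 + 0) + b.b.0) + b.X ⊢ =a=> t1, =b=> t0
  t1 = a.0 + (0 + 0) + b.b.0 ⊢ =a=> t2, =b=> t3
  t2 = 0 ⊢ (no moves)
  t3 = b.0 ⊢ =b=> t2
Bisimilarity quotient blocks:
  B0 = {s0}
  B1 = {s1, t2}
  B2 = {s2, t3}
  B3 = {t0}
  B4 = {t1}
s0 ∈ B0, t0 ∈ B3 → different blocks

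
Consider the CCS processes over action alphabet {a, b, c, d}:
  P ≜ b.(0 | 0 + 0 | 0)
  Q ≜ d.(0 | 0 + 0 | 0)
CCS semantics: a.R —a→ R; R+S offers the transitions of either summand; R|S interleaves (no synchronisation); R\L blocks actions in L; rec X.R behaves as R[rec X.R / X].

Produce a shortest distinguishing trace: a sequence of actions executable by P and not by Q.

b

LTS(P): 2 reachable states
  s0 = b.(0 | 0 + 0 | 0) ⊢ —b→ s1
  s1 = 0 | 0 + 0 | 0 ⊢ deadlocked
LTS(Q): 2 reachable states
  t0 = d.(0 | 0 + 0 | 0) ⊢ —d→ t1
  t1 = 0 | 0 + 0 | 0 ⊢ deadlocked
Trace ⟨b⟩ through P, begin at {s0}:
  after b @ step 1: {s1}
  P completes σ.
Trace ⟨b⟩ through Q, begin at {t0}:
  after b @ step 1: no successor for Q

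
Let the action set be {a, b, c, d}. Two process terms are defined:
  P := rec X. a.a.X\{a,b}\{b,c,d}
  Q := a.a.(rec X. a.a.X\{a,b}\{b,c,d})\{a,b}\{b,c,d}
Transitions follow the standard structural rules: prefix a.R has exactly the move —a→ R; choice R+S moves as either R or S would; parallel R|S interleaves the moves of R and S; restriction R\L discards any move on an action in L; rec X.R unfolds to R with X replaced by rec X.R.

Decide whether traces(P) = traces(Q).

traces(P) = traces(Q)

Reachable graph of P (3 states):
  u0 = rec X. a.a.X\{a,b}\{b,c,d} ⊢ =a=> u1
  u1 = a.(rec X. a.a.X\{a,b}\{b,c,d})\{a,b}\{b,c,d} ⊢ =a=> u2
  u2 = (rec X. a.a.X\{a,b}\{b,c,d})\{a,b}\{b,c,d} ⊢ deadlocked
Reachable graph of Q (3 states):
  v0 = a.a.(rec X. a.a.X\{a,b}\{b,c,d})\{a,b}\{b,c,d} ⊢ =a=> v1
  v1 = a.(rec X. a.a.X\{a,b}\{b,c,d})\{a,b}\{b,c,d} ⊢ =a=> v2
  v2 = (rec X. a.a.X\{a,b}\{b,c,d})\{a,b}\{b,c,d} ⊢ deadlocked
Partition-refinement fixed point:
  B0 = {u0, v0}
  B1 = {u1, v1}
  B2 = {u2, v2}
u0 ∈ B0, v0 ∈ B0 → same block
Bisimilar ⇒ trace-equivalent.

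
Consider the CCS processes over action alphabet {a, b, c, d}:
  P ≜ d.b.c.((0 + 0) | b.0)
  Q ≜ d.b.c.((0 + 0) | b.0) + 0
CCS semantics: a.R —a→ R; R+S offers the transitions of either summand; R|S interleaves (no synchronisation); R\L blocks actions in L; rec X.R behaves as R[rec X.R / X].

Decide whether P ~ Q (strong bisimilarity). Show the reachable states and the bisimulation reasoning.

P's transition system — 5 states:
  s0 = d.b.c.((0 + 0) | b.0) → --d--▸ s1
  s1 = b.c.((0 + 0) | b.0) → --b--▸ s2
  s2 = c.((0 + 0) | b.0) → --c--▸ s3
  s3 = (0 + 0) | b.0 → --b--▸ s4
  s4 = (0 + 0) | 0 → ∅
Q's transition system — 5 states:
  t0 = d.b.c.((0 + 0) | b.0) + 0 → --d--▸ t1
  t1 = b.c.((0 + 0) | b.0) → --b--▸ t2
  t2 = c.((0 + 0) | b.0) → --c--▸ t3
  t3 = (0 + 0) | b.0 → --b--▸ t4
  t4 = (0 + 0) | 0 → ∅
Coarsest stable partition (strong bisimilarity classes):
  B0 = {s0, t0}
  B1 = {s1, t1}
  B2 = {s2, t2}
  B3 = {s3, t3}
  B4 = {s4, t4}
s0 ∈ B0, t0 ∈ B0 → same block

bisimilar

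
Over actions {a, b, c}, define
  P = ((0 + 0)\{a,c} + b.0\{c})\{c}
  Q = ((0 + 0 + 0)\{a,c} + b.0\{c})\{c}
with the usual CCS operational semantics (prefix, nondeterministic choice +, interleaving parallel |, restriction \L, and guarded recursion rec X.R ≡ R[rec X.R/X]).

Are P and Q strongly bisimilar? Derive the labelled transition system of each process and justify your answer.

Reachable graph of P (2 states):
  m0 = ((0 + 0)\{a,c} + b.0\{c})\{c} → --b--▸ m1
  m1 = 0\{c}\{c} → ∅
Reachable graph of Q (2 states):
  n0 = ((0 + 0 + 0)\{a,c} + b.0\{c})\{c} → --b--▸ n1
  n1 = 0\{c}\{c} → ∅
Coarsest stable partition (strong bisimilarity classes):
  B0 = {m0, n0}
  B1 = {m1, n1}
m0 ∈ B0, n0 ∈ B0 → same block

P ~ Q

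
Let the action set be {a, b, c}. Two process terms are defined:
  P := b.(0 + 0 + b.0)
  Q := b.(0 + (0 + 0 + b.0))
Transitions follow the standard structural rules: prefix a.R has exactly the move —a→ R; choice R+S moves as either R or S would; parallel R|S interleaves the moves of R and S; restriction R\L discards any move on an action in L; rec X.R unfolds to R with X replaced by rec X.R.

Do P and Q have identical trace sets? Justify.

YES

P's transition system — 3 states:
  u0 = b.(0 + 0 + b.0) | —b→ u1
  u1 = 0 + 0 + b.0 | —b→ u2
  u2 = 0 | ·
Q's transition system — 3 states:
  v0 = b.(0 + (0 + 0 + b.0)) | —b→ v1
  v1 = 0 + (0 + 0 + b.0) | —b→ v2
  v2 = 0 | ·
Partition-refinement fixed point:
  B0 = {u0, v0}
  B1 = {u1, v1}
  B2 = {u2, v2}
u0 ∈ B0, v0 ∈ B0 → same block
Bisimilar ⇒ trace-equivalent.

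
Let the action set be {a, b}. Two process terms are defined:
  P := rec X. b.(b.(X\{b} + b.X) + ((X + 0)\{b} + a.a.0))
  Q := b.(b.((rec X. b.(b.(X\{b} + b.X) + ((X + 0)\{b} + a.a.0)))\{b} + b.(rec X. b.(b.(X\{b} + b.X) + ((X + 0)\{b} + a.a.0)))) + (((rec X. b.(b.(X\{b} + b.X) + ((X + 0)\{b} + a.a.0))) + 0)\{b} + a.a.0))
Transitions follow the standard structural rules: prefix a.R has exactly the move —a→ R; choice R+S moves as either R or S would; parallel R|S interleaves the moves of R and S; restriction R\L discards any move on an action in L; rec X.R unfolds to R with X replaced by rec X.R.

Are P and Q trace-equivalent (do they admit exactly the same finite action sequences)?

Reachable graph of P (5 states):
  p0 = rec X. b.(b.(X\{b} + b.X) + ((X + 0)\{b} + a.a.0)) has moves --b--▸ p1
  p1 = b.((rec X. b.(b.(X\{b} + b.X) + ((X + 0)\{b} + a.a.0)))\{b} + b.(rec X. b.(b.(X\{b} + b.X) + ((X + 0)\{b} + a.a.0)))) + (((rec X. b.(b.(X\{b} + b.X) + ((X + 0)\{b} + a.a.0))) + 0)\{b} + a.a.0) has moves --a--▸ p2, --b--▸ p3
  p2 = a.0 has moves --a--▸ p4
  p3 = (rec X. b.(b.(X\{b} + b.X) + ((X + 0)\{b} + a.a.0)))\{b} + b.(rec X. b.(b.(X\{b} + b.X) + ((X + 0)\{b} + a.a.0))) has moves --b--▸ p0
  p4 = 0 has moves stopped
Reachable graph of Q (6 states):
  q0 = b.(b.((rec X. b.(b.(X\{b} + b.X) + ((X + 0)\{b} + a.a.0)))\{b} + b.(rec X. b.(b.(X\{b} + b.X) + ((X + 0)\{b} + a.a.0)))) + (((rec X. b.(b.(X\{b} + b.X) + ((X + 0)\{b} + a.a.0))) + 0)\{b} + a.a.0)) has moves --b--▸ q1
  q1 = b.((rec X. b.(b.(X\{b} + b.X) + ((X + 0)\{b} + a.a.0)))\{b} + b.(rec X. b.(b.(X\{b} + b.X) + ((X + 0)\{b} + a.a.0)))) + (((rec X. b.(b.(X\{b} + b.X) + ((X + 0)\{b} + a.a.0))) + 0)\{b} + a.a.0) has moves --a--▸ q2, --b--▸ q3
  q2 = a.0 has moves --a--▸ q4
  q3 = (rec X. b.(b.(X\{b} + b.X) + ((X + 0)\{b} + a.a.0)))\{b} + b.(rec X. b.(b.(X\{b} + b.X) + ((X + 0)\{b} + a.a.0))) has moves --b--▸ q5
  q4 = 0 has moves stopped
  q5 = rec X. b.(b.(X\{b} + b.X) + ((X + 0)\{b} + a.a.0)) has moves --b--▸ q1
Partition-refinement fixed point:
  B0 = {p0, q0, q5}
  B1 = {p1, q1}
  B2 = {p3, q3}
  B3 = {p2, q2}
  B4 = {p4, q4}
p0 ∈ B0, q0 ∈ B0 → same block
Bisimilar ⇒ trace-equivalent.

trace-equivalent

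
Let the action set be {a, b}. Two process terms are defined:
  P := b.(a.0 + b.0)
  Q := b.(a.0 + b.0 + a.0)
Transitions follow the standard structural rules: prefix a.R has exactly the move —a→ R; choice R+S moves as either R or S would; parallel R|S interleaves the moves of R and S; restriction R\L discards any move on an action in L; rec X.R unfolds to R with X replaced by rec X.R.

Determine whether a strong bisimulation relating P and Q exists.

LTS(P): 3 reachable states
  p0 = b.(a.0 + b.0) → -b-> p1
  p1 = a.0 + b.0 → -a-> p2, -b-> p2
  p2 = 0 → ·
LTS(Q): 3 reachable states
  q0 = b.(a.0 + b.0 + a.0) → -b-> q1
  q1 = a.0 + b.0 + a.0 → -a-> q2, -b-> q2
  q2 = 0 → ·
Partition-refinement fixed point:
  B0 = {p0, q0}
  B1 = {p1, q1}
  B2 = {p2, q2}
p0 ∈ B0, q0 ∈ B0 → same block

P ~ Q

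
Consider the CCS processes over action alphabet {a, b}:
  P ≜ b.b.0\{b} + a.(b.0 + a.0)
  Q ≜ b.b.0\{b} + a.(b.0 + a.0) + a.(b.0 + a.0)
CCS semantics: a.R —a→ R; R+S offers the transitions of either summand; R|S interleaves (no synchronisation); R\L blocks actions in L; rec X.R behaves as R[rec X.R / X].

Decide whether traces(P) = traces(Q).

traces(P) = traces(Q)

P's transition system — 5 states:
  u0 = b.b.0\{b} + a.(b.0 + a.0) → —a→ u1, —b→ u2
  u1 = b.0 + a.0 → —a→ u3, —b→ u3
  u2 = b.0\{b} → —b→ u4
  u3 = 0 → ·
  u4 = 0\{b} → ·
Q's transition system — 5 states:
  v0 = b.b.0\{b} + a.(b.0 + a.0) + a.(b.0 + a.0) → —a→ v1, —b→ v2
  v1 = b.0 + a.0 → —a→ v3, —b→ v3
  v2 = b.0\{b} → —b→ v4
  v3 = 0 → ·
  v4 = 0\{b} → ·
Coarsest stable partition (strong bisimilarity classes):
  B0 = {u0, v0}
  B1 = {u1, v1}
  B2 = {u3, u4, v3, v4}
  B3 = {u2, v2}
u0 ∈ B0, v0 ∈ B0 → same block
Bisimilar ⇒ trace-equivalent.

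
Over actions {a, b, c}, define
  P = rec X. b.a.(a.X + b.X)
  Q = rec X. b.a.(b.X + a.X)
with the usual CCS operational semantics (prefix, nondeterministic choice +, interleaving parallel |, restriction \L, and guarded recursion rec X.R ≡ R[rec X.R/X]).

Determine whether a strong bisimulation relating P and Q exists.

P ~ Q

Reachable graph of P (3 states):
  m0 = rec X. b.a.(a.X + b.X) → ··b··> m1
  m1 = a.(a.(rec X. b.a.(a.X + b.X)) + b.(rec X. b.a.(a.X + b.X))) → ··a··> m2
  m2 = a.(rec X. b.a.(a.X + b.X)) + b.(rec X. b.a.(a.X + b.X)) → ··a··> m0, ··b··> m0
Reachable graph of Q (3 states):
  n0 = rec X. b.a.(b.X + a.X) → ··b··> n1
  n1 = a.(b.(rec X. b.a.(b.X + a.X)) + a.(rec X. b.a.(b.X + a.X))) → ··a··> n2
  n2 = b.(rec X. b.a.(b.X + a.X)) + a.(rec X. b.a.(b.X + a.X)) → ··a··> n0, ··b··> n0
Bisimilarity quotient blocks:
  B0 = {m0, n0}
  B1 = {m1, n1}
  B2 = {m2, n2}
m0 ∈ B0, n0 ∈ B0 → same block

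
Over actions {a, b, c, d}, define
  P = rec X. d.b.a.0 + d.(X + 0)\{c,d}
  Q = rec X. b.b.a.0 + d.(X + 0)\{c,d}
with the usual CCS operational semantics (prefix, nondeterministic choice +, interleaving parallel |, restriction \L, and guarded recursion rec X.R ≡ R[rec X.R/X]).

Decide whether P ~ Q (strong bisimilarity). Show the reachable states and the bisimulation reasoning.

P ≁ Q

LTS(P): 5 reachable states
  m0 = rec X. d.b.a.0 + d.(X + 0)\{c,d} ⊢ ··d··> m1, ··d··> m2
  m1 = ((rec X. d.b.a.0 + d.(X + 0)\{c,d}) + 0)\{c,d} ⊢ deadlocked
  m2 = b.a.0 ⊢ ··b··> m3
  m3 = a.0 ⊢ ··a··> m4
  m4 = 0 ⊢ deadlocked
LTS(Q): 8 reachable states
  n0 = rec X. b.b.a.0 + d.(X + 0)\{c,d} ⊢ ··b··> n1, ··d··> n2
  n1 = b.a.0 ⊢ ··b··> n3
  n2 = ((rec X. b.b.a.0 + d.(X + 0)\{c,d}) + 0)\{c,d} ⊢ ··b··> n4
  n3 = a.0 ⊢ ··a··> n5
  n4 = (b.a.0)\{c,d} ⊢ ··b··> n6
  n5 = 0 ⊢ deadlocked
  n6 = (a.0)\{c,d} ⊢ ··a··> n7
  n7 = 0\{c,d} ⊢ deadlocked
Coarsest stable partition (strong bisimilarity classes):
  B0 = {m0}
  B1 = {m2, n1, n4}
  B2 = {m3, n3, n6}
  B3 = {m1, m4, n5, n7}
  B4 = {n0}
  B5 = {n2}
m0 ∈ B0, n0 ∈ B4 → different blocks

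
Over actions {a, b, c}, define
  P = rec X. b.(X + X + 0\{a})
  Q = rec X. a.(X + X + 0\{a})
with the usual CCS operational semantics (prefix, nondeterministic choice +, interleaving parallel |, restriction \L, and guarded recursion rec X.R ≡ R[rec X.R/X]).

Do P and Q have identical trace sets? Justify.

Reachable graph of P (2 states):
  s0 = rec X. b.(X + X + 0\{a}) | -b-> s1
  s1 = (rec X. b.(X + X + 0\{a})) + (rec X. b.(X + X + 0\{a})) + 0\{a} | -b-> s1
Reachable graph of Q (2 states):
  t0 = rec X. a.(X + X + 0\{a}) | -a-> t1
  t1 = (rec X. a.(X + X + 0\{a})) + (rec X. a.(X + X + 0\{a})) + 0\{a} | -a-> t1
Trace ⟨b⟩ through P, begin at {s0}:
  step 1 (b): {s1}
  P completes σ.
Trace ⟨b⟩ through Q, begin at {t0}:
  step 1 (b): ∅  — Q cannot continue

NO — witness ⟨b⟩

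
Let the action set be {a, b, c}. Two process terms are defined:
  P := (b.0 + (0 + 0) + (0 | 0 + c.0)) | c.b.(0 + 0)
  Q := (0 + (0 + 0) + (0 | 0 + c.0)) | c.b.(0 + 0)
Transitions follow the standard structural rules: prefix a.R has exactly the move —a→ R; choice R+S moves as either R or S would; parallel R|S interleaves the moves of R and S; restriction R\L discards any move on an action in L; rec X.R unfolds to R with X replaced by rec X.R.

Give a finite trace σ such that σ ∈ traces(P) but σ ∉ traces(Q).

b

Reachable graph of P (6 states):
  m0 = (b.0 + (0 + 0) + (0 | 0 + c.0)) | c.b.(0 + 0) → ··b··> m1, ··c··> m1, ··c··> m2
  m1 = 0 | c.b.(0 + 0) → ··c··> m3
  m2 = (b.0 + (0 + 0) + (0 | 0 + c.0)) | b.(0 + 0) → ··b··> m3, ··b··> m4, ··c··> m3
  m3 = 0 | b.(0 + 0) → ··b··> m5
  m4 = (b.0 + (0 + 0) + (0 | 0 + c.0)) | (0 + 0) → ··b··> m5, ··c··> m5
  m5 = 0 | (0 + 0) → stopped
Reachable graph of Q (6 states):
  n0 = (0 + (0 + 0) + (0 | 0 + c.0)) | c.b.(0 + 0) → ··c··> n1, ··c··> n2
  n1 = (0 + (0 + 0) + (0 | 0 + c.0)) | b.(0 + 0) → ··b··> n3, ··c··> n4
  n2 = 0 | c.b.(0 + 0) → ··c··> n4
  n3 = (0 + (0 + 0) + (0 | 0 + c.0)) | (0 + 0) → ··c··> n5
  n4 = 0 | b.(0 + 0) → ··b··> n5
  n5 = 0 | (0 + 0) → stopped
Run σ = ⟨b⟩ on P: start {m0}
  step 1 (b): {m1}
  ✓ P
Run σ = ⟨b⟩ on Q: start {n0}
  step 1 (b): no successor for Q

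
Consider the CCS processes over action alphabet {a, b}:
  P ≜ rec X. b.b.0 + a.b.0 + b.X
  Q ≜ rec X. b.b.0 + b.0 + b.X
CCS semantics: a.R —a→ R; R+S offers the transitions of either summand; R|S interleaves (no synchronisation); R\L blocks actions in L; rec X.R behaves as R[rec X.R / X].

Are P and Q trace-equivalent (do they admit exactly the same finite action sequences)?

NO — witness ⟨a⟩

LTS(P): 3 reachable states
  u0 = rec X. b.b.0 + a.b.0 + b.X ⊢ =a=> u1, =b=> u0, =b=> u1
  u1 = b.0 ⊢ =b=> u2
  u2 = 0 ⊢ ∅
LTS(Q): 3 reachable states
  v0 = rec X. b.b.0 + b.0 + b.X ⊢ =b=> v0, =b=> v1, =b=> v2
  v1 = 0 ⊢ ∅
  v2 = b.0 ⊢ =b=> v1
Trace ⟨a⟩ through P, begin at {u0}:
  after a @ step 1: {u1}
  ✓ P
Trace ⟨a⟩ through Q, begin at {v0}:
  after a @ step 1: no successor for Q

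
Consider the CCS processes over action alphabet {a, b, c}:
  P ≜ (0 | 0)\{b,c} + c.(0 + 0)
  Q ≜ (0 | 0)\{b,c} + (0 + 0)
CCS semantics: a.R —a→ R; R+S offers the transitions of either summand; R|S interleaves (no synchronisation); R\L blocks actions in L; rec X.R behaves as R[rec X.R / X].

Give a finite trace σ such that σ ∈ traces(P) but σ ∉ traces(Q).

P's transition system — 2 states:
  p0 = (0 | 0)\{b,c} + c.(0 + 0) :: —c→ p1
  p1 = 0 + 0 :: deadlocked
Q's transition system — 1 states:
  q0 = (0 | 0)\{b,c} + (0 + 0) :: deadlocked
Executing c from P (initial set {p0}):
  step 1 (c): {p1}
  ✓ P
Executing c from Q (initial set {q0}):
  step 1 (c): ∅ (Q stuck)

c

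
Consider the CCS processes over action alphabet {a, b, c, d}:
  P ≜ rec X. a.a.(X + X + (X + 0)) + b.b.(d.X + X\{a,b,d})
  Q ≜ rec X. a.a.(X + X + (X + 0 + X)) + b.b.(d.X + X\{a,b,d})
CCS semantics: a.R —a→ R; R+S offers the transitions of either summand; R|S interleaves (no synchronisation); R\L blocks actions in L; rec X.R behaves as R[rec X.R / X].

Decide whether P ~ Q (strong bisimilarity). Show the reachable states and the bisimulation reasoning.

P ~ Q

P's transition system — 5 states:
  m0 = rec X. a.a.(X + X + (X + 0)) + b.b.(d.X + X\{a,b,d}) | --a--▸ m1, --b--▸ m2
  m1 = a.((rec X. a.a.(X + X + (X + 0)) + b.b.(d.X + X\{a,b,d})) + (rec X. a.a.(X + X + (X + 0)) + b.b.(d.X + X\{a,b,d})) + ((rec X. a.a.(X + X + (X + 0)) + b.b.(d.X + X\{a,b,d})) + 0)) | --a--▸ m3
  m2 = b.(d.(rec X. a.a.(X + X + (X + 0)) + b.b.(d.X + X\{a,b,d})) + (rec X. a.a.(X + X + (X + 0)) + b.b.(d.X + X\{a,b,d}))\{a,b,d}) | --b--▸ m4
  m3 = (rec X. a.a.(X + X + (X + 0)) + b.b.(d.X + X\{a,b,d})) + (rec X. a.a.(X + X + (X + 0)) + b.b.(d.X + X\{a,b,d})) + ((rec X. a.a.(X + X + (X + 0)) + b.b.(d.X + X\{a,b,d})) + 0) | --a--▸ m1, --b--▸ m2
  m4 = d.(rec X. a.a.(X + X + (X + 0)) + b.b.(d.X + X\{a,b,d})) + (rec X. a.a.(X + X + (X + 0)) + b.b.(d.X + X\{a,b,d}))\{a,b,d} | --d--▸ m0
Q's transition system — 5 states:
  n0 = rec X. a.a.(X + X + (X + 0 + X)) + b.b.(d.X + X\{a,b,d}) | --a--▸ n1, --b--▸ n2
  n1 = a.((rec X. a.a.(X + X + (X + 0 + X)) + b.b.(d.X + X\{a,b,d})) + (rec X. a.a.(X + X + (X + 0 + X)) + b.b.(d.X + X\{a,b,d})) + ((rec X. a.a.(X + X + (X + 0 + X)) + b.b.(d.X + X\{a,b,d})) + 0 + (rec X. a.a.(X + X + (X + 0 + X)) + b.b.(d.X + X\{a,b,d})))) | --a--▸ n3
  n2 = b.(d.(rec X. a.a.(X + X + (X + 0 + X)) + b.b.(d.X + X\{a,b,d})) + (rec X. a.a.(X + X + (X + 0 + X)) + b.b.(d.X + X\{a,b,d}))\{a,b,d}) | --b--▸ n4
  n3 = (rec X. a.a.(X + X + (X + 0 + X)) + b.b.(d.X + X\{a,b,d})) + (rec X. a.a.(X + X + (X + 0 + X)) + b.b.(d.X + X\{a,b,d})) + ((rec X. a.a.(X + X + (X + 0 + X)) + b.b.(d.X + X\{a,b,d})) + 0 + (rec X. a.a.(X + X + (X + 0 + X)) + b.b.(d.X + X\{a,b,d}))) | --a--▸ n1, --b--▸ n2
  n4 = d.(rec X. a.a.(X + X + (X + 0 + X)) + b.b.(d.X + X\{a,b,d})) + (rec X. a.a.(X + X + (X + 0 + X)) + b.b.(d.X + X\{a,b,d}))\{a,b,d} | --d--▸ n0
Bisimilarity quotient blocks:
  B0 = {m0, m3, n0, n3}
  B1 = {m1, n1}
  B2 = {m2, n2}
  B3 = {m4, n4}
m0 ∈ B0, n0 ∈ B0 → same block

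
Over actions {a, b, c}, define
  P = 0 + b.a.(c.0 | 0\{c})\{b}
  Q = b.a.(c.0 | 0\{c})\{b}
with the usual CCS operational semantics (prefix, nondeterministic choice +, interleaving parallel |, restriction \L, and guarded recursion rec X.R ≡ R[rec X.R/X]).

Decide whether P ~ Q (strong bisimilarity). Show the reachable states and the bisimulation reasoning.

P's transition system — 4 states:
  p0 = 0 + b.a.(c.0 | 0\{c})\{b} | ··b··> p1
  p1 = a.(c.0 | 0\{c})\{b} | ··a··> p2
  p2 = (c.0 | 0\{c})\{b} | ··c··> p3
  p3 = (0 | 0\{c})\{b} | ∅
Q's transition system — 4 states:
  q0 = b.a.(c.0 | 0\{c})\{b} | ··b··> q1
  q1 = a.(c.0 | 0\{c})\{b} | ··a··> q2
  q2 = (c.0 | 0\{c})\{b} | ··c··> q3
  q3 = (0 | 0\{c})\{b} | ∅
Bisimilarity quotient blocks:
  B0 = {p0, q0}
  B1 = {p1, q1}
  B2 = {p2, q2}
  B3 = {p3, q3}
p0 ∈ B0, q0 ∈ B0 → same block

YES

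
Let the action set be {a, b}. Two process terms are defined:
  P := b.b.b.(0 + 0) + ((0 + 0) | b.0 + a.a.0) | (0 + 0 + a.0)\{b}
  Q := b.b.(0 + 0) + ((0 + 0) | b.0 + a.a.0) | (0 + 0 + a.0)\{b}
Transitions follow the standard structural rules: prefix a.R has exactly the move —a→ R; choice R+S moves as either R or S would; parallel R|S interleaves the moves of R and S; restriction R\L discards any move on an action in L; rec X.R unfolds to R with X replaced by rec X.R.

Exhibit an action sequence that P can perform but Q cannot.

LTS(P): 11 reachable states
  p0 = b.b.b.(0 + 0) + ((0 + 0) | b.0 + a.a.0) | (0 + 0 + a.0)\{b} ⊢ -a-> p1, -a-> p2, -b-> p3, -b-> p4
  p1 = ((0 + 0) | b.0 + a.a.0) | 0\{b} ⊢ -a-> p5, -b-> p6
  p2 = a.0 | (0 + 0 + a.0)\{b} ⊢ -a-> p5, -a-> p7
  p3 = (0 + 0) | 0 | (0 + 0 + a.0)\{b} ⊢ -a-> p6
  p4 = b.b.(0 + 0) ⊢ -b-> p8
  p5 = a.0 | 0\{b} ⊢ -a-> p9
  p6 = (0 + 0) | 0 | 0\{b} ⊢ (no moves)
  p7 = 0 | (0 + 0 + a.0)\{b} ⊢ -a-> p9
  p8 = b.(0 + 0) ⊢ -b-> p10
  p9 = 0 | 0\{b} ⊢ (no moves)
  p10 = 0 + 0 ⊢ (no moves)
LTS(Q): 10 reachable states
  q0 = b.b.(0 + 0) + ((0 + 0) | b.0 + a.a.0) | (0 + 0 + a.0)\{b} ⊢ -a-> q1, -a-> q2, -b-> q3, -b-> q4
  q1 = ((0 + 0) | b.0 + a.a.0) | 0\{b} ⊢ -a-> q5, -b-> q6
  q2 = a.0 | (0 + 0 + a.0)\{b} ⊢ -a-> q5, -a-> q7
  q3 = (0 + 0) | 0 | (0 + 0 + a.0)\{b} ⊢ -a-> q6
  q4 = b.(0 + 0) ⊢ -b-> q8
  q5 = a.0 | 0\{b} ⊢ -a-> q9
  q6 = (0 + 0) | 0 | 0\{b} ⊢ (no moves)
  q7 = 0 | (0 + 0 + a.0)\{b} ⊢ -a-> q9
  q8 = 0 + 0 ⊢ (no moves)
  q9 = 0 | 0\{b} ⊢ (no moves)
Trace ⟨bbb⟩ through P, begin at {p0}:
  step 1 (b): {p3, p4}
  step 2 (b): {p8}
  step 3 (b): {p10}
  P completes σ.
Trace ⟨bbb⟩ through Q, begin at {q0}:
  step 1 (b): {q3, q4}
  step 2 (b): {q8}
  step 3 (b): no successor for Q

bbb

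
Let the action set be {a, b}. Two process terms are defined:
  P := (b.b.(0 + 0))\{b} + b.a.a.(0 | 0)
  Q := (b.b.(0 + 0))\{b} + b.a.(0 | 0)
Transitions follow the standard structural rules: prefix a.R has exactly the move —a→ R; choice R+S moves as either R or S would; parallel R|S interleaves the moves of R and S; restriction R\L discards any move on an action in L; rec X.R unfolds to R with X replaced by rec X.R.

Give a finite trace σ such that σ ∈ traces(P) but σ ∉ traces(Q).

baa

P's transition system — 4 states:
  u0 = (b.b.(0 + 0))\{b} + b.a.a.(0 | 0) :: —b→ u1
  u1 = a.a.(0 | 0) :: —a→ u2
  u2 = a.(0 | 0) :: —a→ u3
  u3 = 0 | 0 :: ·
Q's transition system — 3 states:
  v0 = (b.b.(0 + 0))\{b} + b.a.(0 | 0) :: —b→ v1
  v1 = a.(0 | 0) :: —a→ v2
  v2 = 0 | 0 :: ·
Executing baa from P (initial set {u0}):
  [1] b ⇒ {u1}
  [2] a ⇒ {u2}
  [3] a ⇒ {u3}
  — P admits the full trace.
Executing baa from Q (initial set {v0}):
  [1] b ⇒ {v1}
  [2] a ⇒ {v2}
  [3] a ⇒ no successor for Q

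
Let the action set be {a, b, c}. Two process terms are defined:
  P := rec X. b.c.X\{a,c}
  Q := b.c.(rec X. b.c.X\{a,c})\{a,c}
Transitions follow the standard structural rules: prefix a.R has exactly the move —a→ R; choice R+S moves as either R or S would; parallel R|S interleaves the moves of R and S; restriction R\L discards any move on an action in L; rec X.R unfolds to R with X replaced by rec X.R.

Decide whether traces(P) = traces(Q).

trace-equivalent

P's transition system — 4 states:
  m0 = rec X. b.c.X\{a,c} → =b=> m1
  m1 = c.(rec X. b.c.X\{a,c})\{a,c} → =c=> m2
  m2 = (rec X. b.c.X\{a,c})\{a,c} → =b=> m3
  m3 = (c.(rec X. b.c.X\{a,c})\{a,c})\{a,c} → stopped
Q's transition system — 4 states:
  n0 = b.c.(rec X. b.c.X\{a,c})\{a,c} → =b=> n1
  n1 = c.(rec X. b.c.X\{a,c})\{a,c} → =c=> n2
  n2 = (rec X. b.c.X\{a,c})\{a,c} → =b=> n3
  n3 = (c.(rec X. b.c.X\{a,c})\{a,c})\{a,c} → stopped
Coarsest stable partition (strong bisimilarity classes):
  B0 = {m0, n0}
  B1 = {m1, n1}
  B2 = {m2, n2}
  B3 = {m3, n3}
m0 ∈ B0, n0 ∈ B0 → same block
Bisimilar ⇒ trace-equivalent.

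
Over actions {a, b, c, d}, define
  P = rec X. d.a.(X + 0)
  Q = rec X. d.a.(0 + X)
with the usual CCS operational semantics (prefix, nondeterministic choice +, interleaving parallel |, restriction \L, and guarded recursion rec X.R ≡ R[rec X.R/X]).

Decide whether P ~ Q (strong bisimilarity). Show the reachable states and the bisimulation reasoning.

YES

P's transition system — 3 states:
  m0 = rec X. d.a.(X + 0) has moves --d--▸ m1
  m1 = a.((rec X. d.a.(X + 0)) + 0) has moves --a--▸ m2
  m2 = (rec X. d.a.(X + 0)) + 0 has moves --d--▸ m1
Q's transition system — 3 states:
  n0 = rec X. d.a.(0 + X) has moves --d--▸ n1
  n1 = a.(0 + (rec X. d.a.(0 + X))) has moves --a--▸ n2
  n2 = 0 + (rec X. d.a.(0 + X)) has moves --d--▸ n1
Partition-refinement fixed point:
  B0 = {m0, m2, n0, n2}
  B1 = {m1, n1}
m0 ∈ B0, n0 ∈ B0 → same block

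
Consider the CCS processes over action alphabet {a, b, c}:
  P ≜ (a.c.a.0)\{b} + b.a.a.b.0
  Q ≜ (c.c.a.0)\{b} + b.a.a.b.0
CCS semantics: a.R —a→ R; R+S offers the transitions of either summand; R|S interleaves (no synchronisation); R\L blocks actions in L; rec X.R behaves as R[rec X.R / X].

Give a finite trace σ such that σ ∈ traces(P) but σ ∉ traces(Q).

a

Reachable graph of P (8 states):
  m0 = (a.c.a.0)\{b} + b.a.a.b.0 ⊢ --a--▸ m1, --b--▸ m2
  m1 = (c.a.0)\{b} ⊢ --c--▸ m3
  m2 = a.a.b.0 ⊢ --a--▸ m4
  m3 = (a.0)\{b} ⊢ --a--▸ m5
  m4 = a.b.0 ⊢ --a--▸ m6
  m5 = 0\{b} ⊢ stopped
  m6 = b.0 ⊢ --b--▸ m7
  m7 = 0 ⊢ stopped
Reachable graph of Q (8 states):
  n0 = (c.c.a.0)\{b} + b.a.a.b.0 ⊢ --b--▸ n1, --c--▸ n2
  n1 = a.a.b.0 ⊢ --a--▸ n3
  n2 = (c.a.0)\{b} ⊢ --c--▸ n4
  n3 = a.b.0 ⊢ --a--▸ n5
  n4 = (a.0)\{b} ⊢ --a--▸ n6
  n5 = b.0 ⊢ --b--▸ n7
  n6 = 0\{b} ⊢ stopped
  n7 = 0 ⊢ stopped
Trace ⟨a⟩ through P, begin at {m0}:
  after a @ step 1: {m1}
  — P admits the full trace.
Trace ⟨a⟩ through Q, begin at {n0}:
  after a @ step 1: no successor for Q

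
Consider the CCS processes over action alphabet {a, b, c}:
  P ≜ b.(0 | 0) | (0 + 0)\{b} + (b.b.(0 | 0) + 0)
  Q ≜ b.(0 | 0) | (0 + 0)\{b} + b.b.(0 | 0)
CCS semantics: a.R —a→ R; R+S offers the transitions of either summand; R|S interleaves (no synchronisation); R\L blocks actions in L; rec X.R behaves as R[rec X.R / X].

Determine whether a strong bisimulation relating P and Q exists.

YES

P's transition system — 4 states:
  p0 = b.(0 | 0) | (0 + 0)\{b} + (b.b.(0 | 0) + 0) | =b=> p1, =b=> p2
  p1 = 0 | 0 | (0 + 0)\{b} | deadlocked
  p2 = b.(0 | 0) | =b=> p3
  p3 = 0 | 0 | deadlocked
Q's transition system — 4 states:
  q0 = b.(0 | 0) | (0 + 0)\{b} + b.b.(0 | 0) | =b=> q1, =b=> q2
  q1 = 0 | 0 | (0 + 0)\{b} | deadlocked
  q2 = b.(0 | 0) | =b=> q3
  q3 = 0 | 0 | deadlocked
Partition-refinement fixed point:
  B0 = {p0, q0}
  B1 = {p2, q2}
  B2 = {p1, p3, q1, q3}
p0 ∈ B0, q0 ∈ B0 → same block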